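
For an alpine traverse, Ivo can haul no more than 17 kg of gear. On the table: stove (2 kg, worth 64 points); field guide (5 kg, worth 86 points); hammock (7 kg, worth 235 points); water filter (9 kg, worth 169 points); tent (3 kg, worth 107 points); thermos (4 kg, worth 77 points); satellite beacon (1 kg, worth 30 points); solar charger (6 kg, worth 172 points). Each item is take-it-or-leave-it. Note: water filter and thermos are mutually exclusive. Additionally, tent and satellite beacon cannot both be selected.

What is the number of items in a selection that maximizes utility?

Best achievable utility is 514.
hammock + tent + solar charger hits 514 at 16 kg.
Any selection reaching 514 contains exactly 3 items.

3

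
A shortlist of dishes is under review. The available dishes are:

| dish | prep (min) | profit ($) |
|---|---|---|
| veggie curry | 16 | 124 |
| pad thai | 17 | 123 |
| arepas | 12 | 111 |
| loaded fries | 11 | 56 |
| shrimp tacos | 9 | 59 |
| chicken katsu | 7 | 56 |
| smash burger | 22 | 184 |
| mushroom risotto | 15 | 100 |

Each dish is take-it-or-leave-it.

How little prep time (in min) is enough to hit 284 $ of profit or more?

34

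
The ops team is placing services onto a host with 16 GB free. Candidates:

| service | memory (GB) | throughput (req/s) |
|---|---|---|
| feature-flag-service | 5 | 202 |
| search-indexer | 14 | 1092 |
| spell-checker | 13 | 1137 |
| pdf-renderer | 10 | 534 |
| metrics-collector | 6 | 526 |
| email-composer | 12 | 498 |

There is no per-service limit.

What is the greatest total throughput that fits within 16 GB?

1137

The ratio heuristic lands on 2×metrics-collector (1052) but leaves 4 GB idle.
The 12 GB tied up in 2×metrics-collector is better spent on spell-checker — total rises to 1137 (13 GB).
Nothing else within 16 GB beats 1137.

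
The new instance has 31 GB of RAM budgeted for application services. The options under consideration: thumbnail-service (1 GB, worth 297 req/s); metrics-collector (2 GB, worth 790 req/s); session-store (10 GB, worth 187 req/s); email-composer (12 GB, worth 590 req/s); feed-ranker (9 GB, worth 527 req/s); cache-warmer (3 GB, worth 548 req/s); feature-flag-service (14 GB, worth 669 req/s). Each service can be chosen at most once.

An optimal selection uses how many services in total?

5

Best achievable throughput is 2831.
One optimal bundle: thumbnail-service + metrics-collector + feed-ranker + cache-warmer + feature-flag-service (29 GB).
Every optimal selection uses 5 services.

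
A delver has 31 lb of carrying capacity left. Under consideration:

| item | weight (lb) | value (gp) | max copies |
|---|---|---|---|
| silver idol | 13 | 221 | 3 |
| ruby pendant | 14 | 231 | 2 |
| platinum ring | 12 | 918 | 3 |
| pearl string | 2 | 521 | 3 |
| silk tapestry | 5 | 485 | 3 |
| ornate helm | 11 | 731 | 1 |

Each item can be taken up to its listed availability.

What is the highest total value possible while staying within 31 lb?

3451

A density-first pass picks 3×pearl string + 3×silk tapestry — 3018 at 21 lb.
Dropping silk tapestry frees 5 lb; slotting in platinum ring (12 lb) lifts the total to 3451 at 28 lb.
Nothing else within 31 lb beats 3451.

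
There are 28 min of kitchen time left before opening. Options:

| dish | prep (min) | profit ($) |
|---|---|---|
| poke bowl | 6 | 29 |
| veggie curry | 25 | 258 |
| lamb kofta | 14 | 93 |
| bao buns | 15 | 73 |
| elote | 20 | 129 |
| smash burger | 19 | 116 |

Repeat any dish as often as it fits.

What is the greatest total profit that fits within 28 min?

Best packing: veggie curry — 25 min, 258 total.

258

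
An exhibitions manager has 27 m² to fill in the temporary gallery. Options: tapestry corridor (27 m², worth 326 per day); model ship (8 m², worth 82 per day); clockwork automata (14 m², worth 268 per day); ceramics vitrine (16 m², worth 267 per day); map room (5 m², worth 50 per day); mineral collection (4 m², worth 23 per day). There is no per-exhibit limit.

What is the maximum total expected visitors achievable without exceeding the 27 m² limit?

400

Model ship + clockwork automata + map room uses 27 of the 27 m² and totals 400.
Every other selection either busts 27 m² or fails to beat 400.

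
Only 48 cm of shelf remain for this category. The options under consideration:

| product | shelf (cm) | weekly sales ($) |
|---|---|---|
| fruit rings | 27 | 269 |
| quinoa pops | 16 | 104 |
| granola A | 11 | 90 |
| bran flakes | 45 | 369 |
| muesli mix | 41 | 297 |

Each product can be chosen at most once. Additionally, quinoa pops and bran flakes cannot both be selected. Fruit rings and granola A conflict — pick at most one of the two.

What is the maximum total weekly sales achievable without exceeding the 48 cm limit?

373

Taking fruit rings + quinoa pops: 43 cm used, 373 in weekly sales.
Runner-up bran flakes tops out at 369.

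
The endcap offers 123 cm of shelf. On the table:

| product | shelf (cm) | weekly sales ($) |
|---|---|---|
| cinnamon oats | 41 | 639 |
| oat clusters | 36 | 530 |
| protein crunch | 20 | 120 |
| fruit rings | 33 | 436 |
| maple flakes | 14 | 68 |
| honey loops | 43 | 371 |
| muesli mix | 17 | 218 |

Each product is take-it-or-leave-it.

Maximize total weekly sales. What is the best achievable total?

1605

Cinnamon oats + oat clusters + fruit rings uses 110 of the 123 cm and totals 1605.
The closest alternative, cinnamon oats + oat clusters + honey loops, reaches only 1540.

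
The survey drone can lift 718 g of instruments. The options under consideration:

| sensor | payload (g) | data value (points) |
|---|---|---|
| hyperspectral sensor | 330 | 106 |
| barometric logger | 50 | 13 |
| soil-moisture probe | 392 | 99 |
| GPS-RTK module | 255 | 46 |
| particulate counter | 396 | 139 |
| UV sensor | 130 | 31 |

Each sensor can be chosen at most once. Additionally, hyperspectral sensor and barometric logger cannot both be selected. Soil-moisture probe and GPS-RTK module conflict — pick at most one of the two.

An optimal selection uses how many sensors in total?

3

Best achievable data value is 198.
One optimal bundle: barometric logger + GPS-RTK module + particulate counter (701 g).
Any selection reaching 198 contains exactly 3 sensors.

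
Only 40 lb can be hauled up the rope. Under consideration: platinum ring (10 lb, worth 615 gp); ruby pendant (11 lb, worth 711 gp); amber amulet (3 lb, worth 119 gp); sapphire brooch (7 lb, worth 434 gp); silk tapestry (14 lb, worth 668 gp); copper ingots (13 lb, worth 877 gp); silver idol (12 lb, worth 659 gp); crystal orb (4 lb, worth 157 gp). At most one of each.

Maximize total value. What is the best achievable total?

2419

Filling by ratio: ruby pendant + amber amulet + sapphire brooch + copper ingots + crystal orb for 2298, with 2 lb left unused.
A better packing is platinum ring + ruby pendant + sapphire brooch + silver idol: 40 lb, total 2419.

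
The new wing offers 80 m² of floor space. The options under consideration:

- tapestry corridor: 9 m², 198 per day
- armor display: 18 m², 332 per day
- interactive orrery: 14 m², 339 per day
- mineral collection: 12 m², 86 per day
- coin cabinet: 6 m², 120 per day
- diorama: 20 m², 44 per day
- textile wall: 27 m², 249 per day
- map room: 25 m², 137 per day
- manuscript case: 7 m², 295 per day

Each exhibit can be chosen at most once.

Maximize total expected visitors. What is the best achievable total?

1421

A density-first pass picks tapestry corridor + armor display + interactive orrery + mineral collection + coin cabinet + manuscript case — 1370 at 66 m².
The 12 m² tied up in mineral collection is better spent on map room — total rises to 1421 (79 m²).
Nothing else within 80 m² beats 1421.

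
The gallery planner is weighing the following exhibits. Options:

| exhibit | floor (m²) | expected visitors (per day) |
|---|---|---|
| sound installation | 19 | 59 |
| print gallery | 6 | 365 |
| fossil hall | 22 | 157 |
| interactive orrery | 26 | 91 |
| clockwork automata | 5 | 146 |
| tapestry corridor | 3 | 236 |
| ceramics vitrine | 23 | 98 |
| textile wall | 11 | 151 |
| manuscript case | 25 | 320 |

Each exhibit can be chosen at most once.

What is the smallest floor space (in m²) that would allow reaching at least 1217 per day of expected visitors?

50

Minimise m² subject to total expected visitors ≥ 1217.
print gallery + clockwork automata + tapestry corridor + textile wall + manuscript case: 1218 expected visitors at 50 m².
No combination under 50 m² hits 1217.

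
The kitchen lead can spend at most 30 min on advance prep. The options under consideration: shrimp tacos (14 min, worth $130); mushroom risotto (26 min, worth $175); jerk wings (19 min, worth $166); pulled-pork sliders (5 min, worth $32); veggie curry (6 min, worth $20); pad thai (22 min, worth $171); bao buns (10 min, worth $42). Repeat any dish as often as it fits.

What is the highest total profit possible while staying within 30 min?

260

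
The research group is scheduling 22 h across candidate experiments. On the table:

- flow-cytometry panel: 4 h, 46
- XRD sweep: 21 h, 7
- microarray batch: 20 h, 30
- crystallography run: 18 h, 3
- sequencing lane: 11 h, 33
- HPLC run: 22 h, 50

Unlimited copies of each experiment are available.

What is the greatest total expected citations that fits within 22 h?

230

Density check — flow-cytometry panel 11.50, sequencing lane 3.00, HPLC run 2.27 are the best per h.
5×flow-cytometry panel uses 20 of the 22 h and totals 230.
The spare 2 h is too small for any remaining experiment, and no exchange beats 230.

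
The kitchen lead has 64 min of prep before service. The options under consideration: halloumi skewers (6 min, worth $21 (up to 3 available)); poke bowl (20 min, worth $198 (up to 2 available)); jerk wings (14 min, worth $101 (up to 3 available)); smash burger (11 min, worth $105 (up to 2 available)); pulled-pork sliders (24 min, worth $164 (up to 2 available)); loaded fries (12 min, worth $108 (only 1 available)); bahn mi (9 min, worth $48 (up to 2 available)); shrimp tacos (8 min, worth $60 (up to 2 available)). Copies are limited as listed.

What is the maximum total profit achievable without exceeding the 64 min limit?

By profit per min: poke bowl 9.90, smash burger 9.55, loaded fries 9.00 lead.
A density-first pass picks 2×poke bowl + 2×smash burger — 606 at 62 min.
Dropping smash burger frees 11 min; slotting in loaded fries (12 min) lifts the total to 609 at 63 min.
Nothing else within 64 min beats 609.

609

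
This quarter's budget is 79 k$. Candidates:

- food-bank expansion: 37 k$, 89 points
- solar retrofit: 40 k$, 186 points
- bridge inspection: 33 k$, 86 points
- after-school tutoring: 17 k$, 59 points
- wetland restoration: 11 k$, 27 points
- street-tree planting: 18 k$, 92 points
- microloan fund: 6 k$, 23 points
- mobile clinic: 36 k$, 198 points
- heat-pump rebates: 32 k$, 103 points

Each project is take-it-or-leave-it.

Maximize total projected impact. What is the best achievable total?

Ranking by ratio (projected impact/k$): mobile clinic 5.50, street-tree planting 5.11, solar retrofit 4.65.
Filling by ratio: after-school tutoring + street-tree planting + microloan fund + mobile clinic for 372, with 2 k$ left unused.
The 41 k$ tied up in after-school tutoring and street-tree planting and microloan fund is better spent on solar retrofit — total rises to 384 (76 k$).

384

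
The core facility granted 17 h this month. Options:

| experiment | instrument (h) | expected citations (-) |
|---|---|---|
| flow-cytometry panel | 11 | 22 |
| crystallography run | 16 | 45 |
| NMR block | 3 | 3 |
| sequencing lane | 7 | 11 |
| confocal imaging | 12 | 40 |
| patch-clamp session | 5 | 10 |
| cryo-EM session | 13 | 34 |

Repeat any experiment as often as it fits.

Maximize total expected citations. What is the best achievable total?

50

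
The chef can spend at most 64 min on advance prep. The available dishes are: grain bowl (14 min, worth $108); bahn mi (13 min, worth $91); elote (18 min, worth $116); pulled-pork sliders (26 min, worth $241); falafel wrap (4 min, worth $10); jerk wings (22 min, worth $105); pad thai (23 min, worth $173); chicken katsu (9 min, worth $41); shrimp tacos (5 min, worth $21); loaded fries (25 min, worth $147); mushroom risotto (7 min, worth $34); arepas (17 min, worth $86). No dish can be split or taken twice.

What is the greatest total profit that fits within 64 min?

Ranking by ratio (profit/min): pulled-pork sliders 9.27, grain bowl 7.71, pad thai 7.52.
Taking grain bowl + pulled-pork sliders + pad thai: 63 min used, 522 in profit.
The spare 1 min is too small for any remaining dish, and no exchange beats 522.

522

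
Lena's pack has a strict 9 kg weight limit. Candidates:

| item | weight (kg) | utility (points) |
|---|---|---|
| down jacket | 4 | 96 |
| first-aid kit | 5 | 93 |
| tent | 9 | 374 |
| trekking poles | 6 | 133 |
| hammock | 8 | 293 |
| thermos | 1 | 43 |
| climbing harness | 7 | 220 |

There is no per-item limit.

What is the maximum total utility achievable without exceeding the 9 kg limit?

387

Density check — thermos 43.00, tent 41.56, hammock 36.62 are the best per kg.
9×thermos uses 9 of the 9 kg and totals 387.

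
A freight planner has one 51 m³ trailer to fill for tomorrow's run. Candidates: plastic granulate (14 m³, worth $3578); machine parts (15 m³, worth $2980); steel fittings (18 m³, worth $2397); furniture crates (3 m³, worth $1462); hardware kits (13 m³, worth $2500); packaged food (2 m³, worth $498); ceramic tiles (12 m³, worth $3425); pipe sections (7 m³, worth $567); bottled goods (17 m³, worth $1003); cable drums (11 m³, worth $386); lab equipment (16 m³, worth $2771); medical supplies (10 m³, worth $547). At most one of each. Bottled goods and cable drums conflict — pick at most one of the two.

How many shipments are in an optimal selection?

6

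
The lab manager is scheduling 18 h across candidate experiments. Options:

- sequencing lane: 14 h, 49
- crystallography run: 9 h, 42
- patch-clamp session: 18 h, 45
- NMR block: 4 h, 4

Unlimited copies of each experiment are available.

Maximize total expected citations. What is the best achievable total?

84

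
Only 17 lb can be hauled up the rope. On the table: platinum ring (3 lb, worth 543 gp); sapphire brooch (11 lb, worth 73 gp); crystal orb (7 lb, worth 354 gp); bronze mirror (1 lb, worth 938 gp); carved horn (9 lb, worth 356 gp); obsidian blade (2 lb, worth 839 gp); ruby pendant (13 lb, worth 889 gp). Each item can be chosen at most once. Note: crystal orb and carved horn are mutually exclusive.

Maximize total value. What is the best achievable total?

Greedy by ratio would take platinum ring + crystal orb + bronze mirror + obsidian blade: 13 lb used, total 2674.
Replace crystal orb with carved horn: the trade gains 2 net, giving 2676 at 15 lb.
No other feasible combination exceeds 2676.

2676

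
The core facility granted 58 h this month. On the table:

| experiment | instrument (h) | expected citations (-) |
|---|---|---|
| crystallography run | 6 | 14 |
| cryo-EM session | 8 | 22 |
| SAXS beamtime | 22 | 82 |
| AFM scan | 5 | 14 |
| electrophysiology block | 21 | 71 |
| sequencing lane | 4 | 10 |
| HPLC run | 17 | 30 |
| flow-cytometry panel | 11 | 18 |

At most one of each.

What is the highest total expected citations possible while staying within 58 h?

191

Ranking by ratio (expected citations/h): SAXS beamtime 3.73, electrophysiology block 3.38, AFM scan 2.80, cryo-EM session 2.75.
Filling by ratio: cryo-EM session + SAXS beamtime + AFM scan + electrophysiology block for 189, with 2 h left unused.
The 8 h tied up in cryo-EM session is better spent on crystallography run + sequencing lane — total rises to 191 (58 h).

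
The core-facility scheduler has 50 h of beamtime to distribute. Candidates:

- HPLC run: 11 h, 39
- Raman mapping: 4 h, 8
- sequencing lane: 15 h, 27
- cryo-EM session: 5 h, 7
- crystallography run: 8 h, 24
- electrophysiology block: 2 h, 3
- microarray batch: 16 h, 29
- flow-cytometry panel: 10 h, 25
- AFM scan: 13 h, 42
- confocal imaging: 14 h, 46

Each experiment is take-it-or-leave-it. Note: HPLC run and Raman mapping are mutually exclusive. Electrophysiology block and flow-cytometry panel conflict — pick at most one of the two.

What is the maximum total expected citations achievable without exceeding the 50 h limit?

154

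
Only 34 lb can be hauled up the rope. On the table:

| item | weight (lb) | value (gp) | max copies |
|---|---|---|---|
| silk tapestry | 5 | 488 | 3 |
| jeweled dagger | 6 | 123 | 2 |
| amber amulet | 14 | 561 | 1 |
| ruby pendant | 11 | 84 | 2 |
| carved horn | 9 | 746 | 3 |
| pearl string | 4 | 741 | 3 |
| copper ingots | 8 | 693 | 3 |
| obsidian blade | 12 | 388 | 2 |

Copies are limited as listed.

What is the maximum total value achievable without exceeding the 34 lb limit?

4150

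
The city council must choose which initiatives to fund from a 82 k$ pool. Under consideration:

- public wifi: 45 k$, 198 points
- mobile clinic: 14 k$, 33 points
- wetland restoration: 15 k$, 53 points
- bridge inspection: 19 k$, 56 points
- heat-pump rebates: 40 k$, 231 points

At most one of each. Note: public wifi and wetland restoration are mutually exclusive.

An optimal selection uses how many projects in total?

Best achievable projected impact is 340.
For example wetland restoration + bridge inspection + heat-pump rebates achieves it, using 74 k$.
All optima have 3 projects.

3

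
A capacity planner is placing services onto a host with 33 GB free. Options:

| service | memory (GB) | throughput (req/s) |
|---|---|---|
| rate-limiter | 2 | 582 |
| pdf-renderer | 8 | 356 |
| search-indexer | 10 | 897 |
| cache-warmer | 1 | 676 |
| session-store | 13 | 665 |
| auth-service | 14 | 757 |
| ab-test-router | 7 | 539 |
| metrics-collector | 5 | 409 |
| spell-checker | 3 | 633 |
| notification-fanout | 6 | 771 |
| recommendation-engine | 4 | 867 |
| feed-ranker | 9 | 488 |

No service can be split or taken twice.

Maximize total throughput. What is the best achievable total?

Density check — cache-warmer 676.00, rate-limiter 291.00, recommendation-engine 216.75 are the best per GB.
Taking the top-ratio services first gives rate-limiter + search-indexer + cache-warmer + metrics-collector + spell-checker + notification-fanout + recommendation-engine for 4835 (31 GB).
Replace metrics-collector with ab-test-router: the trade gains 130 net, giving 4965 at 33 GB.
The closest alternative, rate-limiter + search-indexer + cache-warmer + metrics-collector + spell-checker + notification-fanout + recommendation-engine, reaches only 4835.

4965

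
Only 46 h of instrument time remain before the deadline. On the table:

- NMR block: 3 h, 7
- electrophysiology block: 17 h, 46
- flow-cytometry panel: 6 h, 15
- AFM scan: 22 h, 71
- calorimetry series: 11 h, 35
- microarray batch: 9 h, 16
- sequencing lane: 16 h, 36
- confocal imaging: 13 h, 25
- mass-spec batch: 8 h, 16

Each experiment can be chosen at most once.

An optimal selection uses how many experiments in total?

Best achievable expected citations is 132.
electrophysiology block + flow-cytometry panel + AFM scan hits 132 at 45 h.
Every optimal selection uses 3 experiments.

3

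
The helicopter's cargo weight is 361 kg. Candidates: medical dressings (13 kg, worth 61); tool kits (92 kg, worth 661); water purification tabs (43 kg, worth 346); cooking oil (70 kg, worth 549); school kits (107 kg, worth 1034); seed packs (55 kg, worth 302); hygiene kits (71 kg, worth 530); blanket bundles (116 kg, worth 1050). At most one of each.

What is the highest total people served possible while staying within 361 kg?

Ranking by ratio (people served/kg): school kits 9.66, blanket bundles 9.05, water purification tabs 8.05, cooking oil 7.84.
The ratio heuristic lands on medical dressings + water purification tabs + cooking oil + school kits + blanket bundles (3040) but leaves 12 kg idle.
Replace medical dressings and cooking oil with tool kits: the trade gains 51 net, giving 3091 at 358 kg.

3091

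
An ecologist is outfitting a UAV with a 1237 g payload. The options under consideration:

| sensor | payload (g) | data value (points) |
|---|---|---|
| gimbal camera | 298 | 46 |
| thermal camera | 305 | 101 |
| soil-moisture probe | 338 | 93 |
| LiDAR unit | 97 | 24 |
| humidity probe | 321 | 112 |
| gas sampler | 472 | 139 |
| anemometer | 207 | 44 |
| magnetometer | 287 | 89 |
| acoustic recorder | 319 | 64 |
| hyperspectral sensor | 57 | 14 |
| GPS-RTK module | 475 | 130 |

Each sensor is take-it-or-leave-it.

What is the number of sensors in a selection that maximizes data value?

The maximum data value within 1237 g is 378.
One optimal bundle: LiDAR unit + humidity probe + gas sampler + magnetometer + hyperspectral sensor (1234 g).
All optima have 5 sensors.

5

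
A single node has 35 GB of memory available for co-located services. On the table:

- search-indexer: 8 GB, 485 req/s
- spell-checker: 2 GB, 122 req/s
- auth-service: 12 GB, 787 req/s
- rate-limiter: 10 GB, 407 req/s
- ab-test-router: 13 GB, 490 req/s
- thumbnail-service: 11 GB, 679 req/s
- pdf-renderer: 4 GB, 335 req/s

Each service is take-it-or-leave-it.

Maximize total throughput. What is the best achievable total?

2286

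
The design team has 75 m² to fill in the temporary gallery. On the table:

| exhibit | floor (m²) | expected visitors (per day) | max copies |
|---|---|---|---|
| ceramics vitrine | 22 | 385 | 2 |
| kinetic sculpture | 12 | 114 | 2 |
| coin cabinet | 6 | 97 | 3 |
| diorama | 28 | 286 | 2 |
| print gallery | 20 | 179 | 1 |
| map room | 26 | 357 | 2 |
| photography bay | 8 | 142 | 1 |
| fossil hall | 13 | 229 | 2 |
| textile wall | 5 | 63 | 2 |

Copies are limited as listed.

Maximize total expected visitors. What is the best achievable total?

1291

By expected visitors per m²: photography bay 17.75, fossil hall 17.62, ceramics vitrine 17.50 lead.
Greedy by ratio would take ceramics vitrine + 3×coin cabinet + photography bay + 2×fossil hall: 74 m² used, total 1276.
Replace 3×coin cabinet and photography bay with ceramics vitrine + textile wall: the trade gains 15 net, giving 1291 at 75 m².
Every other selection either busts 75 m² or exceeds an availability limit or fails to beat 1291.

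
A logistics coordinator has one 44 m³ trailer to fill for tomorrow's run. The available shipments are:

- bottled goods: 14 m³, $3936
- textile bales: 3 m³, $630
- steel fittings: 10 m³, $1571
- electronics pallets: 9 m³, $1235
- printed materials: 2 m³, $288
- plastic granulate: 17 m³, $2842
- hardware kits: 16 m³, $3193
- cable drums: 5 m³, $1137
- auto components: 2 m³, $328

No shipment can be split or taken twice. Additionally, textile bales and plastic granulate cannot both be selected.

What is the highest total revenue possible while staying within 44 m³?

Best packing: bottled goods + textile bales + printed materials + hardware kits + cable drums + auto components — 42 m³, 9512 total.
The spare 2 m³ is too small for any remaining shipment, and no feasible exchange beats 9512.

9512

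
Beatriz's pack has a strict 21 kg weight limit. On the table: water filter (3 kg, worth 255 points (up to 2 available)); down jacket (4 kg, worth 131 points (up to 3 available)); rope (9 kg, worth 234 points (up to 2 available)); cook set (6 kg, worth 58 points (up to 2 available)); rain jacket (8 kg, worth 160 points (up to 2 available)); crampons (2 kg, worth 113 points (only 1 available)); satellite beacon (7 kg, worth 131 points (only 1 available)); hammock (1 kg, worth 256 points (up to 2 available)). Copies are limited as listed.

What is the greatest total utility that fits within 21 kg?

Filling by ratio: 2×water filter + 2×down jacket + crampons + 2×hammock for 1397, with 3 kg left unused.
Replace crampons with down jacket: the trade gains 18 net, giving 1415 at 20 kg.
Nothing else within 21 kg beats 1415.

1415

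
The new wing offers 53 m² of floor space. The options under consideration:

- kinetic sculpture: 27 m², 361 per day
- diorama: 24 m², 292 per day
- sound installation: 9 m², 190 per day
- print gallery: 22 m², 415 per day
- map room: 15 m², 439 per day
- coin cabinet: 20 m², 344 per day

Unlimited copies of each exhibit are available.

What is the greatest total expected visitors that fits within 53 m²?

The ratio ordering already packs tightly: 3×map room, 45 m², 1317.
The spare 8 m² is too small for any remaining exhibit, and no exchange beats 1317.

1317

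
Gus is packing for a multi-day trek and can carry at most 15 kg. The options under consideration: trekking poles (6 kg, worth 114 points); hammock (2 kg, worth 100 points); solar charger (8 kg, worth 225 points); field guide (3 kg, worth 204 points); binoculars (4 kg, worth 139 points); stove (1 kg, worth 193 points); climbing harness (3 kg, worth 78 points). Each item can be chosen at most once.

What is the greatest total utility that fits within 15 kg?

A density-first pass picks hammock + field guide + binoculars + stove + climbing harness — 714 at 13 kg.
Replace binoculars and climbing harness with solar charger: the trade gains 8 net, giving 722 at 14 kg.

722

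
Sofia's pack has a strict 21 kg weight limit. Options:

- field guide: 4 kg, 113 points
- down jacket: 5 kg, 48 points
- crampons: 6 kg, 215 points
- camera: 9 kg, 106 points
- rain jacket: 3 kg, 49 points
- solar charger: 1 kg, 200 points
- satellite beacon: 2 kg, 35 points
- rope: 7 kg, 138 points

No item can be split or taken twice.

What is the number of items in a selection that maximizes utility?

5

The maximum utility within 21 kg is 715.
For example field guide + crampons + rain jacket + solar charger + rope achieves it, using 21 kg.
All optima have 5 items.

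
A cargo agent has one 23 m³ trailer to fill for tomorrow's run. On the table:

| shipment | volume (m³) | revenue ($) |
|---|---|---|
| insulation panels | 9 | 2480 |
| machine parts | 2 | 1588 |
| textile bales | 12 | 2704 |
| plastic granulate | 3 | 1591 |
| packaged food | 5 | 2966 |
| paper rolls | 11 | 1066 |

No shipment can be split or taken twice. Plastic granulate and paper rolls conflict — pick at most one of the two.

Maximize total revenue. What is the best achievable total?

Taking the top-ratio shipments first gives insulation panels + machine parts + plastic granulate + packaged food for 8625 (19 m³).
Dropping insulation panels frees 9 m³; slotting in textile bales (12 m³) lifts the total to 8849 at 22 m³.
The closest alternative, insulation panels + machine parts + plastic granulate + packaged food, reaches only 8625.

8849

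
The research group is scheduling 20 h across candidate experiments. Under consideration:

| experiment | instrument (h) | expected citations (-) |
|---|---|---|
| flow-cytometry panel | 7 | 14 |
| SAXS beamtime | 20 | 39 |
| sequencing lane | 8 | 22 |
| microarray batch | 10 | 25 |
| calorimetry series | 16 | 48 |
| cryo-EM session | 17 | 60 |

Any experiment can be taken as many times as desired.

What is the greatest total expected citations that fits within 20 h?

By expected citations per h: cryo-EM session 3.53, calorimetry series 3.00, sequencing lane 2.75, microarray batch 2.50 lead.
Cryo-EM session uses 17 of the 20 h and totals 60.
Every other selection either busts 20 h or fails to beat 60.

60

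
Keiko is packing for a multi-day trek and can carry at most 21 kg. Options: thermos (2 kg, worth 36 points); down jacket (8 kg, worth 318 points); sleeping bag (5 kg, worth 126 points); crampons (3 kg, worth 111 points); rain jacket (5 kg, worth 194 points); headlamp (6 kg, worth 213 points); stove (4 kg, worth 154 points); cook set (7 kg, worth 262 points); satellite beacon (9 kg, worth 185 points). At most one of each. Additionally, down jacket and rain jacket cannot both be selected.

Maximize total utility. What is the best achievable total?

Ranking by ratio (utility/kg): down jacket 39.75, rain jacket 38.80, stove 38.50.
Best packing: down jacket + crampons + headlamp + stove — 21 kg, 796 total.
That's the maximum — no feasible swap from here does better than 796.

796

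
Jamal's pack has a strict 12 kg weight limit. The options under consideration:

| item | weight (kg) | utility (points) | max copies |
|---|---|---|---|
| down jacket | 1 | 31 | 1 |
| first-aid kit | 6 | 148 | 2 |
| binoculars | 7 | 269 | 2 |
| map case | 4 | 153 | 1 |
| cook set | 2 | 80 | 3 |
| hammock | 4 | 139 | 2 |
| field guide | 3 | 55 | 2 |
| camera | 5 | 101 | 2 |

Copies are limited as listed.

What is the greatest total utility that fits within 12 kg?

460

A density-first pass picks down jacket + map case + 3×cook set — 424 at 11 kg.
The 6 kg tied up in map case and cook set is better spent on binoculars — total rises to 460 (12 kg).
No other feasible combination exceeds 460.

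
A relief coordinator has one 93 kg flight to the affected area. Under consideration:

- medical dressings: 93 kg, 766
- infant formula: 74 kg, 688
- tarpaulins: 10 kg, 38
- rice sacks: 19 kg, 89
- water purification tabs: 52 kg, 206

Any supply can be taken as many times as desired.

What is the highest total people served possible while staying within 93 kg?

Best packing: infant formula + rice sacks — 93 kg, 777 total.
That's the maximum — no swap from here does better than 777.

777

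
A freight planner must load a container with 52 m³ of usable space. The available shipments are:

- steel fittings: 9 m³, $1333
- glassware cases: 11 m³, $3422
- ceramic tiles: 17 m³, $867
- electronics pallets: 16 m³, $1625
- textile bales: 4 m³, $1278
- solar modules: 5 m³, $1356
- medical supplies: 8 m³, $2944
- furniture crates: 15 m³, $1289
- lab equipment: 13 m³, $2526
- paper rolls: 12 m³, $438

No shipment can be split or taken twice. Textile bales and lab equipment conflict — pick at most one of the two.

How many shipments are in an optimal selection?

6

Best achievable revenue is 11622.
For example steel fittings + glassware cases + textile bales + solar modules + medical supplies + furniture crates achieves it, using 52 m³.
All optima have 6 shipments.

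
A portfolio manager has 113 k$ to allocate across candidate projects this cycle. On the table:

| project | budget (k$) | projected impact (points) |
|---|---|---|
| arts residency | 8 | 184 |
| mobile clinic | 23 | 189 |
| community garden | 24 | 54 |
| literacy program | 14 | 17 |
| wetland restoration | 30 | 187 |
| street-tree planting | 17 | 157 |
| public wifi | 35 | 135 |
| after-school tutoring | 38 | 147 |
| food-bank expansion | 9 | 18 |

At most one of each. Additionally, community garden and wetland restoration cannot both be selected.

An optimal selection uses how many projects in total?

Optimal total is 852.
arts residency + mobile clinic + wetland restoration + street-tree planting + public wifi hits 852 at 113 k$.
Every optimal selection uses 5 projects.

5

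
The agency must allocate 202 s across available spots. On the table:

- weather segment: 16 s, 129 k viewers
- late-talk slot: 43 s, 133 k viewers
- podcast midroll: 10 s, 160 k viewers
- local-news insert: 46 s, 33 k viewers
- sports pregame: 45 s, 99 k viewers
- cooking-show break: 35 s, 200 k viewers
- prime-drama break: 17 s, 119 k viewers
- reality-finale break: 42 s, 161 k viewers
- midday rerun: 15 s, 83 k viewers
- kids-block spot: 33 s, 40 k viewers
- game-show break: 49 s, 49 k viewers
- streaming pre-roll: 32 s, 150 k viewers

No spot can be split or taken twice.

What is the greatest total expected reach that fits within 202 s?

By expected reach per s: podcast midroll 16.00, weather segment 8.06, prime-drama break 7.00 lead.
Filling by ratio: weather segment + podcast midroll + cooking-show break + prime-drama break + reality-finale break + midday rerun + kids-block spot + streaming pre-roll for 1042, with 2 s left unused.
The 48 s tied up in midday rerun and kids-block spot is better spent on late-talk slot — total rises to 1052 (195 s).
The closest alternative, weather segment + podcast midroll + cooking-show break + prime-drama break + reality-finale break + midday rerun + kids-block spot + streaming pre-roll, reaches only 1042.

1052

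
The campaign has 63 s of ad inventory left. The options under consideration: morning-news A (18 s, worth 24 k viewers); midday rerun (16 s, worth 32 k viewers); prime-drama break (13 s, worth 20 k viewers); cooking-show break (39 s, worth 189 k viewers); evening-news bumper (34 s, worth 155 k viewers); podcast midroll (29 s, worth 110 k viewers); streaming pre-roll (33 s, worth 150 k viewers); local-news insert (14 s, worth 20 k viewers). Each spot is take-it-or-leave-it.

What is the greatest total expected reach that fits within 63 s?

Ranking by ratio (expected reach/s): cooking-show break 4.85, evening-news bumper 4.56, streaming pre-roll 4.55.
The ratio heuristic lands on midday rerun + cooking-show break (221) but leaves 8 s idle.
The 55 s tied up in midday rerun and cooking-show break is better spent on evening-news bumper + podcast midroll — total rises to 265 (63 s).
Nothing else within 63 s beats 265.

265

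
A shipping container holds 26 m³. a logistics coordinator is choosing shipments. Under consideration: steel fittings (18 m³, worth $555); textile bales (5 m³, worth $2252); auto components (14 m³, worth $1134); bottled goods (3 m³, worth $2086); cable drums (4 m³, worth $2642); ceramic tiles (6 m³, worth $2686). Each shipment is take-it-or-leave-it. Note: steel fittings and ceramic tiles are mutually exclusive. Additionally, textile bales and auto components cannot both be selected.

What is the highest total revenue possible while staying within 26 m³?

By revenue per m³: bottled goods 695.33, cable drums 660.50, textile bales 450.40 lead.
Best packing: textile bales + bottled goods + cable drums + ceramic tiles — 18 m³, 9666 total.
The closest alternative, textile bales + cable drums + ceramic tiles, reaches only 7580.

9666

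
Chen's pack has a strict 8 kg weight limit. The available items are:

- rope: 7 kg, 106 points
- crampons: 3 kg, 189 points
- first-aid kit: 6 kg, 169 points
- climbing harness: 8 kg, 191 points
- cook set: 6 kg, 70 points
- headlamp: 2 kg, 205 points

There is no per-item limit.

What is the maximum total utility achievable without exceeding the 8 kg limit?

Taking 4×headlamp: 8 kg used, 820 in utility.

820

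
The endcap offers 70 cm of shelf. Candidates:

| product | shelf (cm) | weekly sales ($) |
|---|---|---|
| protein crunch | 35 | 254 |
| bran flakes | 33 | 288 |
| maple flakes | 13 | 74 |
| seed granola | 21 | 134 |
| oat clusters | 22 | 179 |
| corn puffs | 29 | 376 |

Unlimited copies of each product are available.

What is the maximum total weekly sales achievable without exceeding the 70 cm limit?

752

Taking 2×corn puffs: 58 cm used, 752 in weekly sales.
Nothing else within 70 cm beats 752.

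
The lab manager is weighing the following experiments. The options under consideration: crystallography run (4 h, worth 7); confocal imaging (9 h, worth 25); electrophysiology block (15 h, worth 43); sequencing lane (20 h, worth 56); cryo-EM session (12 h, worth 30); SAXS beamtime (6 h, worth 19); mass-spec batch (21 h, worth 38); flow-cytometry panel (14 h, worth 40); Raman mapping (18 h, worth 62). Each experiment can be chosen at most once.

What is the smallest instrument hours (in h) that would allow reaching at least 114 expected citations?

38

Need the lightest bundle worth ≥ 114.
sequencing lane + Raman mapping: 118 expected citations at 38 h.
Below 38 h the best achievable stays under 114.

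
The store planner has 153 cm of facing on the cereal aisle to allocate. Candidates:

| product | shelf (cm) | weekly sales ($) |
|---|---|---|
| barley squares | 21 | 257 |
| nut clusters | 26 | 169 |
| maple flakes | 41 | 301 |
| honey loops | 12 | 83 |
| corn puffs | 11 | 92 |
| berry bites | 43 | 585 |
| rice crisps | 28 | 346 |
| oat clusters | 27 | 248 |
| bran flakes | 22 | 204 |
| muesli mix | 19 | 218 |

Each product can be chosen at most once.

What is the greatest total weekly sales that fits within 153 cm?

1746

By weekly sales per cm: berry bites 13.60, rice crisps 12.36, barley squares 12.24, muesli mix 11.47 lead.
Filling by ratio: barley squares + corn puffs + berry bites + rice crisps + bran flakes + muesli mix for 1702, with 9 cm left unused.
The 22 cm tied up in bran flakes is better spent on oat clusters — total rises to 1746 (149 cm).
The spare 4 cm is too small for any remaining product, and no exchange beats 1746.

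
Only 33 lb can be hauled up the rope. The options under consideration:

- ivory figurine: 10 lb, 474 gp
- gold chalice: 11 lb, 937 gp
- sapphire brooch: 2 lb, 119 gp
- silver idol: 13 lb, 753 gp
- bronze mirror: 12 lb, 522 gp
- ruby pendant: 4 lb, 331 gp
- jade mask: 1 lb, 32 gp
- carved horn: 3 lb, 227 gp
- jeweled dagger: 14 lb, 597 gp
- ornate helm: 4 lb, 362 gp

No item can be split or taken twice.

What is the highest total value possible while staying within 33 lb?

Density check — ornate helm 90.50, gold chalice 85.18, ruby pendant 82.75, carved horn 75.67 are the best per lb.
The ratio heuristic lands on gold chalice + sapphire brooch + ruby pendant + jade mask + carved horn + ornate helm (2008) but leaves 8 lb idle.
Replace sapphire brooch and carved horn with silver idol: the trade gains 407 net, giving 2415 at 33 lb.
Runner-up gold chalice + sapphire brooch + silver idol + carved horn + ornate helm tops out at 2398.

2415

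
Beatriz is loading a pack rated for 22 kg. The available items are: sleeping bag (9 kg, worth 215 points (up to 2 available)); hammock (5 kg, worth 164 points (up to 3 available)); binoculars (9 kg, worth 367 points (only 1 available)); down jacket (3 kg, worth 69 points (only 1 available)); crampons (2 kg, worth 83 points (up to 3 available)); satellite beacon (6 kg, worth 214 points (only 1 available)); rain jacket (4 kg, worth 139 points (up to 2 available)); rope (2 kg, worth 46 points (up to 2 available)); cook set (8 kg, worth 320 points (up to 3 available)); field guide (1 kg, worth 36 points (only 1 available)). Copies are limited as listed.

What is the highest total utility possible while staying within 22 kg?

Greedy by ratio would take binoculars + 3×crampons + satellite beacon + field guide: 22 kg used, total 866.
Dropping crampons and satellite beacon frees 8 kg; slotting in cook set (8 kg) lifts the total to 889 at 22 kg.
Every other selection either busts 22 kg or exceeds an availability limit or fails to beat 889.

889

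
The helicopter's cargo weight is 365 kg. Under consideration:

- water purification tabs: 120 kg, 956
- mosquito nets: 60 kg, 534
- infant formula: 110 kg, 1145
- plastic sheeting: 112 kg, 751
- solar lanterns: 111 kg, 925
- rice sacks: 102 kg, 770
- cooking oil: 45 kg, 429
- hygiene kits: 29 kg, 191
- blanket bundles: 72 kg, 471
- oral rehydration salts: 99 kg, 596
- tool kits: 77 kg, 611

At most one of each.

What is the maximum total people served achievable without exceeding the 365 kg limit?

Greedy by ratio would take mosquito nets + infant formula + solar lanterns + cooking oil + hygiene kits: 355 kg used, total 3224.
Replace solar lanterns with water purification tabs: the trade gains 31 net, giving 3255 at 364 kg.
Next best is mosquito nets + infant formula + solar lanterns + cooking oil + hygiene kits at 3224 (355 kg) — short by 31.

3255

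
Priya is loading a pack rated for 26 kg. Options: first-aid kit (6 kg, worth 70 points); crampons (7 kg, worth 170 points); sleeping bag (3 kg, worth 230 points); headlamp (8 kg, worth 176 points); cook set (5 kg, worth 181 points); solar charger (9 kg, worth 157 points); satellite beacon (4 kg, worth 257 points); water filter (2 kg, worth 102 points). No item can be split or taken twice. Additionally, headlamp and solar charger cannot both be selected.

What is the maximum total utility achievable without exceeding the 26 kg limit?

Greedy by ratio would take crampons + sleeping bag + cook set + satellite beacon + water filter: 21 kg used, total 940.
Dropping crampons frees 7 kg; slotting in headlamp (8 kg) lifts the total to 946 at 22 kg.
The closest alternative, crampons + sleeping bag + cook set + satellite beacon + water filter, reaches only 940.

946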